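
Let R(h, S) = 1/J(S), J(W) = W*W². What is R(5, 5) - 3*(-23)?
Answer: 8626/125 ≈ 69.008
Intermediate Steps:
J(W) = W³
R(h, S) = S⁻³ (R(h, S) = 1/(S³) = S⁻³)
R(5, 5) - 3*(-23) = 5⁻³ - 3*(-23) = 1/125 + 69 = 8626/125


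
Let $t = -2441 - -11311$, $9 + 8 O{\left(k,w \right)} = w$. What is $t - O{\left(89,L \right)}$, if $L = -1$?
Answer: $\frac{35485}{4} \approx 8871.3$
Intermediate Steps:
$O{\left(k,w \right)} = - \frac{9}{8} + \frac{w}{8}$
$t = 8870$ ($t = -2441 + 11311 = 8870$)
$t - O{\left(89,L \right)} = 8870 - \left(- \frac{9}{8} + \frac{1}{8} \left(-1\right)\right) = 8870 - \left(- \frac{9}{8} - \frac{1}{8}\right) = 8870 - - \frac{5}{4} = 8870 + \frac{5}{4} = \frac{35485}{4}$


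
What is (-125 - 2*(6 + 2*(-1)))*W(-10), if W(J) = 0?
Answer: 0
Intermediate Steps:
(-125 - 2*(6 + 2*(-1)))*W(-10) = (-125 - 2*(6 + 2*(-1)))*0 = (-125 - 2*(6 - 2))*0 = (-125 - 2*4)*0 = (-125 - 8)*0 = -133*0 = 0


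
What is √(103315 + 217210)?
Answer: 5*√12821 ≈ 566.15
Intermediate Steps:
√(103315 + 217210) = √320525 = 5*√12821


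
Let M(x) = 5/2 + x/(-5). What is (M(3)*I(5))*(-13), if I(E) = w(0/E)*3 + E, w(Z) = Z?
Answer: -247/2 ≈ -123.50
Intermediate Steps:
M(x) = 5/2 - x/5 (M(x) = 5*(1/2) + x*(-1/5) = 5/2 - x/5)
I(E) = E (I(E) = (0/E)*3 + E = 0*3 + E = 0 + E = E)
(M(3)*I(5))*(-13) = ((5/2 - 1/5*3)*5)*(-13) = ((5/2 - 3/5)*5)*(-13) = ((19/10)*5)*(-13) = (19/2)*(-13) = -247/2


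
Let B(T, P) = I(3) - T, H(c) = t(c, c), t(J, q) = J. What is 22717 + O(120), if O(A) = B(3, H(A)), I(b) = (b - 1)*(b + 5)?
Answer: 22730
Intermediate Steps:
H(c) = c
I(b) = (-1 + b)*(5 + b)
B(T, P) = 16 - T (B(T, P) = (-5 + 3² + 4*3) - T = (-5 + 9 + 12) - T = 16 - T)
O(A) = 13 (O(A) = 16 - 1*3 = 16 - 3 = 13)
22717 + O(120) = 22717 + 13 = 22730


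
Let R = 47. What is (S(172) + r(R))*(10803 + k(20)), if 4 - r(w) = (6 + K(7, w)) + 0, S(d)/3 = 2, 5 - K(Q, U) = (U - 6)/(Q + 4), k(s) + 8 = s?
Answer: 324450/11 ≈ 29495.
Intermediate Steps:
k(s) = -8 + s
K(Q, U) = 5 - (-6 + U)/(4 + Q) (K(Q, U) = 5 - (U - 6)/(Q + 4) = 5 - (-6 + U)/(4 + Q))
S(d) = 6 (S(d) = 3*2 = 6)
r(w) = -83/11 + w/11 (r(w) = 4 - ((6 + (26 - w + 5*7)/(4 + 7)) + 0) = 4 - ((6 + (26 - w + 35)/11) + 0) = 4 - ((6 + (61 - w)/11) + 0) = 4 - ((6 + (61/11 - w/11)) + 0) = 4 - ((127/11 - w/11) + 0) = 4 - (127/11 - w/11) = 4 + (-127/11 + w/11) = -83/11 + w/11)
(S(172) + r(R))*(10803 + k(20)) = (6 + (-83/11 + (1/11)*47))*(10803 + (-8 + 20)) = (6 + (-83/11 + 47/11))*(10803 + 12) = (6 - 36/11)*10815 = (30/11)*10815 = 324450/11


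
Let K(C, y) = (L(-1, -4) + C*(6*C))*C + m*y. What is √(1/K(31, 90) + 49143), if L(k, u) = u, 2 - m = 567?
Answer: √200573272038371/63886 ≈ 221.68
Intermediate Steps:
m = -565 (m = 2 - 1*567 = 2 - 567 = -565)
K(C, y) = -565*y + C*(-4 + 6*C²) (K(C, y) = (-4 + C*(6*C))*C - 565*y = (-4 + 6*C²)*C - 565*y = C*(-4 + 6*C²) - 565*y = -565*y + C*(-4 + 6*C²))
√(1/K(31, 90) + 49143) = √(1/(-565*90 - 4*31 + 6*31³) + 49143) = √(1/(-50850 - 124 + 6*29791) + 49143) = √(1/(-50850 - 124 + 178746) + 49143) = √(1/127772 + 49143) = √(6279099397/127772) = √200573272038371/63886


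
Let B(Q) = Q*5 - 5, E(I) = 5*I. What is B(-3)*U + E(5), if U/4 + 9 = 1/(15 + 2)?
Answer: 12585/17 ≈ 740.29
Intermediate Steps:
U = -608/17 (U = -36 + 4/(15 + 2) = -36 + 4/17 = -608/17 ≈ -35.765)
B(Q) = -5 + 5*Q (B(Q) = 5*Q - 5 = -5 + 5*Q)
B(-3)*U + E(5) = (-5 + 5*(-3))*(-608/17) + 5*5 = (-5 - 15)*(-608/17) + 25 = -20*(-608/17) + 25 = 12160/17 + 25 = 12585/17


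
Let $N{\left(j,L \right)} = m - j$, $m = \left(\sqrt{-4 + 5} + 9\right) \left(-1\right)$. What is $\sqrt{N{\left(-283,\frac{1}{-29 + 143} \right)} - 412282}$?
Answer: $i \sqrt{412009} \approx 641.88 i$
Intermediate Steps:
$m = -10$ ($m = \left(\sqrt{1} + 9\right) \left(-1\right) = \left(1 + 9\right) \left(-1\right) = 10 \left(-1\right) = -10$)
$N{\left(j,L \right)} = -10 - j$
$\sqrt{N{\left(-283,\frac{1}{-29 + 143} \right)} - 412282} = \sqrt{\left(-10 - -283\right) - 412282} = \sqrt{\left(-10 + 283\right) - 412282} = \sqrt{273 - 412282} = \sqrt{-412009} = i \sqrt{412009}$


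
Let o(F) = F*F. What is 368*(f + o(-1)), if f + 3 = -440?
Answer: -162656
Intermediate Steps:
o(F) = F²
f = -443 (f = -3 - 440 = -443)
368*(f + o(-1)) = 368*(-443 + (-1)²) = 368*(-443 + 1) = 368*(-442) = -162656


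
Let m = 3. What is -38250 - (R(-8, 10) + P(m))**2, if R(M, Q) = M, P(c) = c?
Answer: -38275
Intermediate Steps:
-38250 - (R(-8, 10) + P(m))**2 = -38250 - (-8 + 3)**2 = -38250 - 1*(-5)**2 = -38250 - 1*25 = -38250 - 25 = -38275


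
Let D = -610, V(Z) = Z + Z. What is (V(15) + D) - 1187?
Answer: -1767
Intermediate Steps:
V(Z) = 2*Z
(V(15) + D) - 1187 = (2*15 - 610) - 1187 = (30 - 610) - 1187 = -580 - 1187 = -1767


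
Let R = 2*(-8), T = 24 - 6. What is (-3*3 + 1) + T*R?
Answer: -296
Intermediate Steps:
T = 18
R = -16
(-3*3 + 1) + T*R = (-3*3 + 1) + 18*(-16) = (-9 + 1) - 288 = -8 - 288 = -296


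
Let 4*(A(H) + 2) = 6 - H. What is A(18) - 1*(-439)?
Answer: 434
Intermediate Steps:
A(H) = -½ - H/4 (A(H) = -2 + (6 - H)/4 = -2 + (3/2 - H/4) = -½ - H/4)
A(18) - 1*(-439) = (-½ - ¼*18) - 1*(-439) = (-½ - 9/2) + 439 = -5 + 439 = 434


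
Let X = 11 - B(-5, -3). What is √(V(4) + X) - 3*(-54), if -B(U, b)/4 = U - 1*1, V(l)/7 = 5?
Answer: 162 + √22 ≈ 166.69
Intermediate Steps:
V(l) = 35 (V(l) = 7*5 = 35)
B(U, b) = 4 - 4*U (B(U, b) = -4*(U - 1*1) = -4*(U - 1) = -4*(-1 + U) = 4 - 4*U)
X = -13 (X = 11 - (4 - 4*(-5)) = 11 - (4 + 20) = 11 - 1*24 = 11 - 24 = -13)
√(V(4) + X) - 3*(-54) = √(35 - 13) - 3*(-54) = √22 + 162 = 162 + √22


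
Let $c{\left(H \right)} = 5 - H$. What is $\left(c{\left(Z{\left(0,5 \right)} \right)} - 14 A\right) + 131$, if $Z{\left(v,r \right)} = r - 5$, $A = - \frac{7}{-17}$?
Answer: $\frac{2214}{17} \approx 130.24$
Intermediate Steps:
$A = \frac{7}{17}$ ($A = \left(-7\right) \left(- \frac{1}{17}\right) = \frac{7}{17} \approx 0.41176$)
$Z{\left(v,r \right)} = -5 + r$ ($Z{\left(v,r \right)} = r - 5 = -5 + r$)
$\left(c{\left(Z{\left(0,5 \right)} \right)} - 14 A\right) + 131 = \left(\left(5 - \left(-5 + 5\right)\right) - \frac{98}{17}\right) + 131 = \left(\left(5 - 0\right) - \frac{98}{17}\right) + 131 = \left(\left(5 + 0\right) - \frac{98}{17}\right) + 131 = \left(5 - \frac{98}{17}\right) + 131 = - \frac{13}{17} + 131 = \frac{2214}{17}$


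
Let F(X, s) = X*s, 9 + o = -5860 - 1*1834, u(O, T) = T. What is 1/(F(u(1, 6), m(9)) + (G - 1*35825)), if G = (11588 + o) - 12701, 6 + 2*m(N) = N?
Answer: -1/44632 ≈ -2.2405e-5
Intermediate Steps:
o = -7703 (o = -9 + (-5860 - 1*1834) = -9 + (-5860 - 1834) = -9 - 7694 = -7703)
m(N) = -3 + N/2
G = -8816 (G = (11588 - 7703) - 12701 = 3885 - 12701 = -8816)
1/(F(u(1, 6), m(9)) + (G - 1*35825)) = 1/(6*(-3 + (½)*9) + (-8816 - 1*35825)) = 1/(6*(-3 + 9/2) + (-8816 - 35825)) = 1/(6*(3/2) - 44641) = 1/(9 - 44641) = 1/(-44632) = -1/44632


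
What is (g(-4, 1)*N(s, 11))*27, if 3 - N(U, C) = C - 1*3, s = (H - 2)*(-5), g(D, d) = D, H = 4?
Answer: 540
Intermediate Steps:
s = -10 (s = (4 - 2)*(-5) = 2*(-5) = -10)
N(U, C) = 6 - C (N(U, C) = 3 - (C - 1*3) = 3 - (C - 3) = 3 - (-3 + C) = 3 + (3 - C) = 6 - C)
(g(-4, 1)*N(s, 11))*27 = -4*(6 - 1*11)*27 = -4*(6 - 11)*27 = -4*(-5)*27 = 20*27 = 540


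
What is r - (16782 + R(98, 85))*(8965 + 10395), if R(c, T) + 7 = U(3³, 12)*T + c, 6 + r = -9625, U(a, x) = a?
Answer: -371102111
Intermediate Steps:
r = -9631 (r = -6 - 9625 = -9631)
R(c, T) = -7 + c + 27*T (R(c, T) = -7 + (3³*T + c) = -7 + (27*T + c) = -7 + (c + 27*T) = -7 + c + 27*T)
r - (16782 + R(98, 85))*(8965 + 10395) = -9631 - (16782 + (-7 + 98 + 27*85))*(8965 + 10395) = -9631 - (16782 + (-7 + 98 + 2295))*19360 = -9631 - (16782 + 2386)*19360 = -9631 - 19168*19360 = -9631 - 1*371092480 = -9631 - 371092480 = -371102111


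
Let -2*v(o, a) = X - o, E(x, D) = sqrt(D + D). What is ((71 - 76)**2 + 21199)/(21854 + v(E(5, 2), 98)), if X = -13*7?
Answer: 42448/43801 ≈ 0.96911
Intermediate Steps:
E(x, D) = sqrt(2)*sqrt(D) (E(x, D) = sqrt(2*D) = sqrt(2)*sqrt(D))
X = -91
v(o, a) = 91/2 + o/2 (v(o, a) = -(-91 - o)/2 = 91/2 + o/2)
((71 - 76)**2 + 21199)/(21854 + v(E(5, 2), 98)) = ((71 - 76)**2 + 21199)/(21854 + (91/2 + (sqrt(2)*sqrt(2))/2)) = ((-5)**2 + 21199)/(21854 + (91/2 + (1/2)*2)) = (25 + 21199)/(21854 + (91/2 + 1)) = 21224/(21854 + 93/2) = 21224/(43801/2) = 21224*(2/43801) = 42448/43801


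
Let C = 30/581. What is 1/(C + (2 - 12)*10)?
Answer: -581/58070 ≈ -0.010005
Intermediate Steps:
C = 30/581 (C = 30*(1/581) = 30/581 ≈ 0.051635)
1/(C + (2 - 12)*10) = 1/(30/581 + (2 - 12)*10) = 1/(30/581 - 10*10) = 1/(30/581 - 100) = 1/(-58070/581) = -581/58070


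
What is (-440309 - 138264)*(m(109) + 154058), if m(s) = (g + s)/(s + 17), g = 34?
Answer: -11230941439423/126 ≈ -8.9134e+10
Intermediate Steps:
m(s) = (34 + s)/(17 + s) (m(s) = (34 + s)/(s + 17) = (34 + s)/(17 + s))
(-440309 - 138264)*(m(109) + 154058) = (-440309 - 138264)*((34 + 109)/(17 + 109) + 154058) = -578573*(143/126 + 154058) = -578573*19411451/126 = -11230941439423/126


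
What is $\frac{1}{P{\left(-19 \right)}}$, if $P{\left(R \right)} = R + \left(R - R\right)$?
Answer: $- \frac{1}{19} \approx -0.052632$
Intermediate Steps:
$P{\left(R \right)} = R$ ($P{\left(R \right)} = R + 0 = R$)
$\frac{1}{P{\left(-19 \right)}} = \frac{1}{-19} = - \frac{1}{19}$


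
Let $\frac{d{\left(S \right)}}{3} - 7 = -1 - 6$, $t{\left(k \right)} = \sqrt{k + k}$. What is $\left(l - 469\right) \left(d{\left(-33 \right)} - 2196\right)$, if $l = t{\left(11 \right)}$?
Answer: $1029924 - 2196 \sqrt{22} \approx 1.0196 \cdot 10^{6}$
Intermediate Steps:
$t{\left(k \right)} = \sqrt{2} \sqrt{k}$ ($t{\left(k \right)} = \sqrt{2 k} = \sqrt{2} \sqrt{k}$)
$d{\left(S \right)} = 0$ ($d{\left(S \right)} = 21 + 3 \left(-1 - 6\right) = 21 + 3 \left(-7\right) = 21 - 21 = 0$)
$l = \sqrt{22}$ ($l = \sqrt{2} \sqrt{11} = \sqrt{22} \approx 4.6904$)
$\left(l - 469\right) \left(d{\left(-33 \right)} - 2196\right) = \left(\sqrt{22} - 469\right) \left(0 - 2196\right) = \left(-469 + \sqrt{22}\right) \left(-2196\right) = 1029924 - 2196 \sqrt{22}$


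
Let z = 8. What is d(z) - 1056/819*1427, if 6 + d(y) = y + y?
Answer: -499574/273 ≈ -1829.9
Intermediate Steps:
d(y) = -6 + 2*y (d(y) = -6 + (y + y) = -6 + 2*y)
d(z) - 1056/819*1427 = (-6 + 2*8) - 1056/819*1427 = (-6 + 16) - 1056*1/819*1427 = 10 - 352/273*1427 = 10 - 502304/273 = -499574/273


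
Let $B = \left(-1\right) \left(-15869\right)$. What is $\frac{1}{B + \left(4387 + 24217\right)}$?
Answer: $\frac{1}{44473} \approx 2.2486 \cdot 10^{-5}$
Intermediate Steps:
$B = 15869$
$\frac{1}{B + \left(4387 + 24217\right)} = \frac{1}{15869 + \left(4387 + 24217\right)} = \frac{1}{15869 + 28604} = \frac{1}{44473}$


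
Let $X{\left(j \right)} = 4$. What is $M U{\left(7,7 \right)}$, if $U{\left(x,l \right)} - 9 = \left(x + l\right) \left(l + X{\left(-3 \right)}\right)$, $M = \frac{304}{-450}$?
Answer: $- \frac{24776}{225} \approx -110.12$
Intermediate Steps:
$M = - \frac{152}{225}$ ($M = 304 \left(- \frac{1}{450}\right) = - \frac{152}{225} \approx -0.67556$)
$U{\left(x,l \right)} = 9 + \left(4 + l\right) \left(l + x\right)$ ($U{\left(x,l \right)} = 9 + \left(x + l\right) \left(l + 4\right) = 9 + \left(l + x\right) \left(4 + l\right) = 9 + \left(4 + l\right) \left(l + x\right)$)
$M U{\left(7,7 \right)} = - \frac{152 \left(9 + 7^{2} + 4 \cdot 7 + 4 \cdot 7 + 7 \cdot 7\right)}{225} = - \frac{152 \left(9 + 49 + 28 + 28 + 49\right)}{225} = \left(- \frac{152}{225}\right) 163 = - \frac{24776}{225}$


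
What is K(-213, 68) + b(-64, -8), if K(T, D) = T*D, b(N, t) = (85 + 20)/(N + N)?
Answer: -1854057/128 ≈ -14485.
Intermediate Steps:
b(N, t) = 105/(2*N) (b(N, t) = 105/((2*N)) = 105*(1/(2*N)) = 105/(2*N))
K(T, D) = D*T
K(-213, 68) + b(-64, -8) = 68*(-213) + (105/2)/(-64) = -14484 + (105/2)*(-1/64) = -14484 - 105/128 = -1854057/128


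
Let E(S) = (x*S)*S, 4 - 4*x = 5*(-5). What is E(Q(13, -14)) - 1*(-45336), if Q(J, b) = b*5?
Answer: 80861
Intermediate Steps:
Q(J, b) = 5*b
x = 29/4 (x = 1 - 5*(-5)/4 = 1 - ¼*(-25) = 1 + 25/4 = 29/4 ≈ 7.2500)
E(S) = 29*S²/4 (E(S) = (29*S/4)*S = 29*S²/4)
E(Q(13, -14)) - 1*(-45336) = 29*(5*(-14))²/4 - 1*(-45336) = (29/4)*(-70)² + 45336 = (29/4)*4900 + 45336 = 35525 + 45336 = 80861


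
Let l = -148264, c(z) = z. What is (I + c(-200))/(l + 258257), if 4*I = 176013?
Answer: 175213/439972 ≈ 0.39824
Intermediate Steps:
I = 176013/4 (I = (1/4)*176013 = 176013/4 ≈ 44003.)
(I + c(-200))/(l + 258257) = (176013/4 - 200)/(-148264 + 258257) = (175213/4)/109993 = (175213/4)*(1/109993) = 175213/439972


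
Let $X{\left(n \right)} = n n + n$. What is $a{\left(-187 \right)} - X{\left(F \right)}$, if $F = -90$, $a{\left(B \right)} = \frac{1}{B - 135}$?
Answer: $- \frac{2579221}{322} \approx -8010.0$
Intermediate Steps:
$a{\left(B \right)} = \frac{1}{-135 + B}$
$X{\left(n \right)} = n + n^{2}$ ($X{\left(n \right)} = n^{2} + n = n + n^{2}$)
$a{\left(-187 \right)} - X{\left(F \right)} = \frac{1}{-135 - 187} - - 90 \left(1 - 90\right) = \frac{1}{-322} - \left(-90\right) \left(-89\right) = - \frac{1}{322} - 8010 = - \frac{2579221}{322}$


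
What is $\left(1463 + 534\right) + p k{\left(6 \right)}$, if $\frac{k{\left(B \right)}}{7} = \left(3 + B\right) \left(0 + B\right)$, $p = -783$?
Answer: $-293977$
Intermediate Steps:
$k{\left(B \right)} = 7 B \left(3 + B\right)$ ($k{\left(B \right)} = 7 \left(3 + B\right) \left(0 + B\right) = 7 \left(3 + B\right) B = 7 B \left(3 + B\right)$)
$\left(1463 + 534\right) + p k{\left(6 \right)} = \left(1463 + 534\right) - 783 \cdot 7 \cdot 6 \left(3 + 6\right) = 1997 - 783 \cdot 7 \cdot 6 \cdot 9 = 1997 - 295974 = -293977$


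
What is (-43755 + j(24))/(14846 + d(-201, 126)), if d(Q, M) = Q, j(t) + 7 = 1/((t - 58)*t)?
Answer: -35709793/11950320 ≈ -2.9882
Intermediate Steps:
j(t) = -7 + 1/(t*(-58 + t)) (j(t) = -7 + 1/((t - 58)*t) = -7 + 1/((-58 + t)*t) = -7 + 1/(t*(-58 + t)))
(-43755 + j(24))/(14846 + d(-201, 126)) = (-43755 + (1 - 7*24² + 406*24)/(24*(-58 + 24)))/(14846 - 201) = (-43755 + (1/24)*(1 - 7*576 + 9744)/(-34))/14645 = (-43755 + (1/24)*(-1/34)*(1 - 4032 + 9744))*(1/14645) = (-43755 + (1/24)*(-1/34)*5713)*(1/14645) = (-43755 - 5713/816)*(1/14645) = -35709793/816*1/14645 = -35709793/11950320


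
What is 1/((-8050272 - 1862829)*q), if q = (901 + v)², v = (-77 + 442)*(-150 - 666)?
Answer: -1/874065571694014821 ≈ -1.1441e-18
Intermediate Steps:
v = -297840 (v = 365*(-816) = -297840)
q = 88172769721 (q = (901 - 297840)² = (-296939)² = 88172769721)
1/((-8050272 - 1862829)*q) = 1/(-8050272 - 1862829*88172769721) = (1/88172769721)/(-9913101) = -1/9913101*1/88172769721 = -1/874065571694014821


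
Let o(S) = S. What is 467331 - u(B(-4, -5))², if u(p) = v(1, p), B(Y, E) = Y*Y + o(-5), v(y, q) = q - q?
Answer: 467331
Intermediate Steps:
v(y, q) = 0
B(Y, E) = -5 + Y² (B(Y, E) = Y*Y - 5 = Y² - 5 = -5 + Y²)
u(p) = 0
467331 - u(B(-4, -5))² = 467331 - 1*0² = 467331 - 1*0 = 467331 + 0 = 467331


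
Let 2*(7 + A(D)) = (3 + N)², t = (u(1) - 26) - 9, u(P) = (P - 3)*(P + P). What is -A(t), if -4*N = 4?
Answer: 5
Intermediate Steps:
N = -1 (N = -¼*4 = -1)
u(P) = 2*P*(-3 + P) (u(P) = (-3 + P)*(2*P) = 2*P*(-3 + P))
t = -39 (t = (2*1*(-3 + 1) - 26) - 9 = (2*1*(-2) - 26) - 9 = (-4 - 26) - 9 = -30 - 9 = -39)
A(D) = -5 (A(D) = -7 + (3 - 1)²/2 = -7 + (½)*2² = -7 + (½)*4 = -7 + 2 = -5)
-A(t) = -1*(-5) = 5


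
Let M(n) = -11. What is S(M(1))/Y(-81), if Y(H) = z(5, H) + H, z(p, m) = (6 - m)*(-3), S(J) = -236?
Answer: 118/171 ≈ 0.69006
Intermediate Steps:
z(p, m) = -18 + 3*m
Y(H) = -18 + 4*H (Y(H) = (-18 + 3*H) + H = -18 + 4*H)
S(M(1))/Y(-81) = -236/(-18 + 4*(-81)) = -236/(-18 - 324) = -236/(-342) = -236*(-1/342) = 118/171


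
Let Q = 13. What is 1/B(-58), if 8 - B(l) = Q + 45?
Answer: -1/50 ≈ -0.020000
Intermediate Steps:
B(l) = -50 (B(l) = 8 - (13 + 45) = 8 - 1*58 = 8 - 58 = -50)
1/B(-58) = 1/(-50) = -1/50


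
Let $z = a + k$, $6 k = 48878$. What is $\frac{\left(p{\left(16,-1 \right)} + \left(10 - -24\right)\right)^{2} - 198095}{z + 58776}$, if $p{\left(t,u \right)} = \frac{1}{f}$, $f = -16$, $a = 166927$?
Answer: $- \frac{151252413}{179596288} \approx -0.84218$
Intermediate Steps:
$k = \frac{24439}{3}$ ($k = \frac{1}{6} \cdot 48878 = \frac{24439}{3} \approx 8146.3$)
$z = \frac{525220}{3}$ ($z = 166927 + \frac{24439}{3} = \frac{525220}{3} \approx 1.7507 \cdot 10^{5}$)
$p{\left(t,u \right)} = - \frac{1}{16}$ ($p{\left(t,u \right)} = \frac{1}{-16} = - \frac{1}{16}$)
$\frac{\left(p{\left(16,-1 \right)} + \left(10 - -24\right)\right)^{2} - 198095}{z + 58776} = \frac{\left(- \frac{1}{16} + \left(10 - -24\right)\right)^{2} - 198095}{\frac{525220}{3} + 58776} = \frac{\left(- \frac{1}{16} + \left(10 + 24\right)\right)^{2} - 198095}{\frac{701548}{3}} = \left(\left(- \frac{1}{16} + 34\right)^{2} - 198095\right) \frac{3}{701548} = \left(\left(\frac{543}{16}\right)^{2} - 198095\right) \frac{3}{701548} = \left(\frac{294849}{256} - 198095\right) \frac{3}{701548} = \left(- \frac{50417471}{256}\right) \frac{3}{701548} = - \frac{151252413}{179596288}$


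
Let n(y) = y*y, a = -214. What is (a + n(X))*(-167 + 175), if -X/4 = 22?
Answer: 60240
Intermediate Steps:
X = -88 (X = -4*22 = -88)
n(y) = y**2
(a + n(X))*(-167 + 175) = (-214 + (-88)**2)*(-167 + 175) = (-214 + 7744)*8 = 7530*8 = 60240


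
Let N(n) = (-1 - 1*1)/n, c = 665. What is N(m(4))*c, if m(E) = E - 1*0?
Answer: -665/2 ≈ -332.50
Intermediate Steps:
m(E) = E (m(E) = E + 0 = E)
N(n) = -2/n (N(n) = (-1 - 1)/n = -2/n)
N(m(4))*c = -2/4*665 = -2*¼*665 = -½*665 = -665/2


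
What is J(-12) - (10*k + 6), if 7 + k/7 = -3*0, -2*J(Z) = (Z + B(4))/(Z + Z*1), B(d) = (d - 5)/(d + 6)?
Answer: 232199/480 ≈ 483.75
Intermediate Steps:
B(d) = (-5 + d)/(6 + d)
J(Z) = -(-⅒ + Z)/(4*Z) (J(Z) = -(Z + (-5 + 4)/(6 + 4))/(2*(Z + Z*1)) = -(Z - 1/10)/(2*(Z + Z)) = -(Z + (⅒)*(-1))/(2*(2*Z)) = -(Z - ⅒)*1/(2*Z)/2 = -(-⅒ + Z)*1/(2*Z)/2 = -(-⅒ + Z)/(4*Z))
k = -49 (k = -49 + 7*(-3*0) = -49 + 7*0 = -49 + 0 = -49)
J(-12) - (10*k + 6) = (1/40)*(1 - 10*(-12))/(-12) - (10*(-49) + 6) = (1/40)*(-1/12)*(1 + 120) - (-490 + 6) = (1/40)*(-1/12)*121 - 1*(-484) = -121/480 + 484 = 232199/480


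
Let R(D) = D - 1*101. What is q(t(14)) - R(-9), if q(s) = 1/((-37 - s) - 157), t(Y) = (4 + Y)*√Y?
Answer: 1820403/16550 + 9*√14/16550 ≈ 110.00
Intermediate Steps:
t(Y) = √Y*(4 + Y)
R(D) = -101 + D (R(D) = D - 101 = -101 + D)
q(s) = 1/(-194 - s)
q(t(14)) - R(-9) = -1/(194 + √14*(4 + 14)) - (-101 - 9) = -1/(194 + √14*18) - 1*(-110) = -1/(194 + 18*√14) + 110 = 110 - 1/(194 + 18*√14)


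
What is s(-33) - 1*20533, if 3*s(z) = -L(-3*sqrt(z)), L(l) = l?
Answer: -20533 + I*sqrt(33) ≈ -20533.0 + 5.7446*I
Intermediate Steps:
s(z) = sqrt(z) (s(z) = (-(-3)*sqrt(z))/3 = (3*sqrt(z))/3 = sqrt(z))
s(-33) - 1*20533 = sqrt(-33) - 1*20533 = I*sqrt(33) - 20533 = -20533 + I*sqrt(33)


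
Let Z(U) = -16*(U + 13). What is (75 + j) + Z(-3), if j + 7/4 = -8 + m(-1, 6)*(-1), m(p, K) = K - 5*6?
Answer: -283/4 ≈ -70.750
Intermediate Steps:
m(p, K) = -30 + K (m(p, K) = K - 30 = -30 + K)
Z(U) = -208 - 16*U (Z(U) = -16*(13 + U) = -208 - 16*U)
j = 57/4 (j = -7/4 + (-8 + (-30 + 6)*(-1)) = -7/4 + (-8 - 24*(-1)) = -7/4 + (-8 + 24) = -7/4 + 16 = 57/4 ≈ 14.250)
(75 + j) + Z(-3) = (75 + 57/4) + (-208 - 16*(-3)) = 357/4 + (-208 + 48) = 357/4 - 160 = -283/4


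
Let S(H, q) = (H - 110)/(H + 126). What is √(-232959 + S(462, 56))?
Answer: I*√102734655/21 ≈ 482.66*I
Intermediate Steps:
S(H, q) = (-110 + H)/(126 + H)
√(-232959 + S(462, 56)) = √(-232959 + (-110 + 462)/(126 + 462)) = √(-232959 + 352/588) = √(-232959 + (1/588)*352) = √(-232959 + 88/147) = √(-34244885/147) = I*√102734655/21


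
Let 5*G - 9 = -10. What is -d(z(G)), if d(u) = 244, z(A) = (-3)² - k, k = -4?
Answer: -244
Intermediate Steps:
G = -⅕ (G = 9/5 + (⅕)*(-10) = 9/5 - 2 = -⅕ ≈ -0.20000)
z(A) = 13 (z(A) = (-3)² - 1*(-4) = 9 + 4 = 13)
-d(z(G)) = -1*244 = -244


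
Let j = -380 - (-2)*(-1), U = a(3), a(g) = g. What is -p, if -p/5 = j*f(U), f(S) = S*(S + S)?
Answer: -34380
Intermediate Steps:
U = 3
f(S) = 2*S**2 (f(S) = S*(2*S) = 2*S**2)
j = -382 (j = -380 - 1*2 = -380 - 2 = -382)
p = 34380 (p = -(-1910)*2*3**2 = -(-1910)*2*9 = -(-1910)*18 = -5*(-6876) = 34380)
-p = -1*34380 = -34380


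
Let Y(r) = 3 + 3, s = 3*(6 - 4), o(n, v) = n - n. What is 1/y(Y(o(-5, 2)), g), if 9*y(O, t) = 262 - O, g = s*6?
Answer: 9/256 ≈ 0.035156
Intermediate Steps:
o(n, v) = 0
s = 6 (s = 3*2 = 6)
Y(r) = 6
g = 36 (g = 6*6 = 36)
y(O, t) = 262/9 - O/9 (y(O, t) = (262 - O)/9 = 262/9 - O/9)
1/y(Y(o(-5, 2)), g) = 1/(262/9 - ⅑*6) = 1/(262/9 - ⅔) = 1/(256/9) = 9/256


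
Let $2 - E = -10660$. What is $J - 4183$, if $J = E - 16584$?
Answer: $-10105$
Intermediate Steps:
$E = 10662$ ($E = 2 - -10660 = 2 + 10660 = 10662$)
$J = -5922$ ($J = 10662 - 16584 = -5922$)
$J - 4183 = -5922 - 4183 = -10105$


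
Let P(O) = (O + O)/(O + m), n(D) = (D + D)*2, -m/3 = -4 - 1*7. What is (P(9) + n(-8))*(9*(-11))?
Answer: 21879/7 ≈ 3125.6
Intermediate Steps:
m = 33 (m = -3*(-4 - 1*7) = -3*(-4 - 7) = -3*(-11) = 33)
n(D) = 4*D (n(D) = (2*D)*2 = 4*D)
P(O) = 2*O/(33 + O) (P(O) = (O + O)/(O + 33) = (2*O)/(33 + O) = 2*O/(33 + O))
(P(9) + n(-8))*(9*(-11)) = (2*9/(33 + 9) + 4*(-8))*(9*(-11)) = (2*9/42 - 32)*(-99) = (2*9*(1/42) - 32)*(-99) = (3/7 - 32)*(-99) = -221/7*(-99) = 21879/7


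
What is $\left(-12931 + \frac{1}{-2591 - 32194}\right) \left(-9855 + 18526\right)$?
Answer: $- \frac{3900257732956}{34785} \approx -1.1212 \cdot 10^{8}$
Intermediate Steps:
$\left(-12931 + \frac{1}{-2591 - 32194}\right) \left(-9855 + 18526\right) = \left(-12931 + \frac{1}{-34785}\right) 8671 = \left(-12931 - \frac{1}{34785}\right) 8671 = \left(- \frac{449804836}{34785}\right) 8671 = - \frac{3900257732956}{34785}$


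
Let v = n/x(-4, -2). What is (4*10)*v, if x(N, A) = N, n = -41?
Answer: 410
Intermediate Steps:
v = 41/4 (v = -41/(-4) = -41*(-¼) = 41/4 ≈ 10.250)
(4*10)*v = (4*10)*(41/4) = 40*(41/4) = 410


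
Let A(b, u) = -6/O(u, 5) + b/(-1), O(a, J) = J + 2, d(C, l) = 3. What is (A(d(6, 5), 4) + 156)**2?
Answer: 1134225/49 ≈ 23147.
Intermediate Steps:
O(a, J) = 2 + J
A(b, u) = -6/7 - b (A(b, u) = -6/(2 + 5) + b/(-1) = -6/7 + b*(-1) = -6*1/7 - b = -6/7 - b)
(A(d(6, 5), 4) + 156)**2 = ((-6/7 - 1*3) + 156)**2 = ((-6/7 - 3) + 156)**2 = (-27/7 + 156)**2 = (1065/7)**2 = 1134225/49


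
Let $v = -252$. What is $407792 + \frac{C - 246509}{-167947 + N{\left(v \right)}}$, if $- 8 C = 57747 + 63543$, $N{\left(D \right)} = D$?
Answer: $\frac{274361873113}{672796} \approx 4.0779 \cdot 10^{5}$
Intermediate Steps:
$C = - \frac{60645}{4}$ ($C = - \frac{57747 + 63543}{8} = \left(- \frac{1}{8}\right) 121290 = - \frac{60645}{4} \approx -15161.0$)
$407792 + \frac{C - 246509}{-167947 + N{\left(v \right)}} = 407792 + \frac{- \frac{60645}{4} - 246509}{-167947 - 252} = 407792 - \frac{1046681}{4 \left(-168199\right)} = 407792 - - \frac{1046681}{672796} = 407792 + \frac{1046681}{672796} = \frac{274361873113}{672796}$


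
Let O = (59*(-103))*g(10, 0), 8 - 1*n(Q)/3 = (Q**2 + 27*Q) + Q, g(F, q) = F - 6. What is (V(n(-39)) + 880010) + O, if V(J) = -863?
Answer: 854839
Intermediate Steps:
g(F, q) = -6 + F
n(Q) = 24 - 84*Q - 3*Q**2 (n(Q) = 24 - 3*((Q**2 + 27*Q) + Q) = 24 - 3*(Q**2 + 28*Q) = 24 + (-84*Q - 3*Q**2) = 24 - 84*Q - 3*Q**2)
O = -24308 (O = (59*(-103))*(-6 + 10) = -6077*4 = -24308)
(V(n(-39)) + 880010) + O = (-863 + 880010) - 24308 = 879147 - 24308 = 854839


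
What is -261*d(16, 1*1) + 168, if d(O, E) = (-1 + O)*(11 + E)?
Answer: -46812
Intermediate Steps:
-261*d(16, 1*1) + 168 = -261*(-11 - 1 + 11*16 + (1*1)*16) + 168 = -261*(-11 - 1*1 + 176 + 1*16) + 168 = -261*(-11 - 1 + 176 + 16) + 168 = -261*180 + 168 = -46980 + 168 = -46812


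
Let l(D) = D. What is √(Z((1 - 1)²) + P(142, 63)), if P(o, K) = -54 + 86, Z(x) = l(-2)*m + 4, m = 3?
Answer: √30 ≈ 5.4772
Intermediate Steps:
Z(x) = -2 (Z(x) = -2*3 + 4 = -6 + 4 = -2)
P(o, K) = 32
√(Z((1 - 1)²) + P(142, 63)) = √(-2 + 32) = √30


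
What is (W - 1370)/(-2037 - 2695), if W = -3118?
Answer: 1122/1183 ≈ 0.94844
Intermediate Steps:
(W - 1370)/(-2037 - 2695) = (-3118 - 1370)/(-2037 - 2695) = -4488/(-4732) = -4488*(-1/4732) = 1122/1183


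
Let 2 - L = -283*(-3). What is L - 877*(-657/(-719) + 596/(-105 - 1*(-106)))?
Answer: -377000730/719 ≈ -5.2434e+5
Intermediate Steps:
L = -847 (L = 2 - (-283)*(-3) = 2 - 1*849 = 2 - 849 = -847)
L - 877*(-657/(-719) + 596/(-105 - 1*(-106))) = -847 - 877*(-657/(-719) + 596/(-105 - 1*(-106))) = -847 - 877*(-657*(-1/719) + 596/(-105 + 106)) = -847 - 877*(657/719 + 596/1) = -847 - 877*(657/719 + 596*1) = -847 - 877*(657/719 + 596) = -847 - 877*429181/719 = -847 - 376391737/719 = -377000730/719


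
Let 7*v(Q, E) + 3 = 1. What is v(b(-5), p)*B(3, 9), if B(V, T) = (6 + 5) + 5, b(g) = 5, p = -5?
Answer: -32/7 ≈ -4.5714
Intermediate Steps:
v(Q, E) = -2/7 (v(Q, E) = -3/7 + (⅐)*1 = -3/7 + ⅐ = -2/7)
B(V, T) = 16 (B(V, T) = 11 + 5 = 16)
v(b(-5), p)*B(3, 9) = -2/7*16 = -32/7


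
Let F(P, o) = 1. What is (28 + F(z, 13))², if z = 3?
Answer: 841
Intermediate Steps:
(28 + F(z, 13))² = (28 + 1)² = 29² = 841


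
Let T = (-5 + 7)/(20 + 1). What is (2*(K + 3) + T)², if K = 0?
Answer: 16384/441 ≈ 37.152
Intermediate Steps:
T = 2/21 ≈ 0.095238
(2*(K + 3) + T)² = (2*(0 + 3) + 2/21)² = (2*3 + 2/21)² = (6 + 2/21)² = (128/21)² = 16384/441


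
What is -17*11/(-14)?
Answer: 187/14 ≈ 13.357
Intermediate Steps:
-17*11/(-14) = -187*(-1/14) = 187/14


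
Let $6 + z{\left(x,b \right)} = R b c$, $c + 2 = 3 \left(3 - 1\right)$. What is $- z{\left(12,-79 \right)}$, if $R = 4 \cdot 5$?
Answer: $6326$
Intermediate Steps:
$R = 20$
$c = 4$ ($c = -2 + 3 \left(3 - 1\right) = -2 + 3 \cdot 2 = -2 + 6 = 4$)
$z{\left(x,b \right)} = -6 + 80 b$ ($z{\left(x,b \right)} = -6 + 20 b 4 = -6 + 80 b$)
$- z{\left(12,-79 \right)} = - (-6 + 80 \left(-79\right)) = - (-6 - 6320) = \left(-1\right) \left(-6326\right) = 6326$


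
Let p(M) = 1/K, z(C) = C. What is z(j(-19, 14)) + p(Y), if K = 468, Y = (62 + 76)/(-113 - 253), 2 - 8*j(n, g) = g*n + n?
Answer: 33581/936 ≈ 35.877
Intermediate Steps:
j(n, g) = ¼ - n/8 - g*n/8 (j(n, g) = ¼ - (g*n + n)/8 = ¼ - (n + g*n)/8 = ¼ + (-n/8 - g*n/8) = ¼ - n/8 - g*n/8)
Y = -23/61 (Y = 138/(-366) = 138*(-1/366) = -23/61 ≈ -0.37705)
p(M) = 1/468
z(j(-19, 14)) + p(Y) = (¼ - ⅛*(-19) - ⅛*14*(-19)) + 1/468 = (¼ + 19/8 + 133/4) + 1/468 = 287/8 + 1/468 = 33581/936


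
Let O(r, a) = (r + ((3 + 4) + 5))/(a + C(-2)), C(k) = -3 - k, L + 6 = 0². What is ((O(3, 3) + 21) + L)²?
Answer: 2025/4 ≈ 506.25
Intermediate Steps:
L = -6 (L = -6 + 0² = -6 + 0 = -6)
O(r, a) = (12 + r)/(-1 + a) (O(r, a) = (r + ((3 + 4) + 5))/(a + (-3 - 1*(-2))) = (r + (7 + 5))/(a + (-3 + 2)) = (r + 12)/(a - 1) = (12 + r)/(-1 + a))
((O(3, 3) + 21) + L)² = (((12 + 3)/(-1 + 3) + 21) - 6)² = ((15/2 + 21) - 6)² = (57/2 - 6)² = (45/2)² = 2025/4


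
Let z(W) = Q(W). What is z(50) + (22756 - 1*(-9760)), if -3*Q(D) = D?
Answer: 97498/3 ≈ 32499.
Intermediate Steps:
Q(D) = -D/3
z(W) = -W/3
z(50) + (22756 - 1*(-9760)) = -⅓*50 + (22756 - 1*(-9760)) = -50/3 + (22756 + 9760) = -50/3 + 32516 = 97498/3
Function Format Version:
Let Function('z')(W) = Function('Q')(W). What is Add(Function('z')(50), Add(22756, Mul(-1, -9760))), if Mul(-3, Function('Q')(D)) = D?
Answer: Rational(97498, 3) ≈ 32499.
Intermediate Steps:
Function('Q')(D) = Mul(Rational(-1, 3), D)
Function('z')(W) = Mul(Rational(-1, 3), W)
Add(Function('z')(50), Add(22756, Mul(-1, -9760))) = Add(Mul(Rational(-1, 3), 50), Add(22756, Mul(-1, -9760))) = Add(Rational(-50, 3), Add(22756, 9760)) = Add(Rational(-50, 3), 32516) = Rational(97498, 3)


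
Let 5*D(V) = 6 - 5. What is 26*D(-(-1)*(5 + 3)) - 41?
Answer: -179/5 ≈ -35.800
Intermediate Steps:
D(V) = ⅕ (D(V) = (6 - 5)/5 = (⅕)*1 = ⅕)
26*D(-(-1)*(5 + 3)) - 41 = 26*(⅕) - 41 = 26/5 - 41 = -179/5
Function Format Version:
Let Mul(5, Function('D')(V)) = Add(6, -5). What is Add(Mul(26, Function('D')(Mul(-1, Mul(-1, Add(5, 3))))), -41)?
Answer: Rational(-179, 5) ≈ -35.800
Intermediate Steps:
Function('D')(V) = Rational(1, 5) (Function('D')(V) = Mul(Rational(1, 5), Add(6, -5)) = Mul(Rational(1, 5), 1) = Rational(1, 5))
Add(Mul(26, Function('D')(Mul(-1, Mul(-1, Add(5, 3))))), -41) = Add(Mul(26, Rational(1, 5)), -41) = Add(Rational(26, 5), -41) = Rational(-179, 5)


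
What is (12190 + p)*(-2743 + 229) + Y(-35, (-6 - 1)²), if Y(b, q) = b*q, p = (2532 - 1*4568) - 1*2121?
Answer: -20196677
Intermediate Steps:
p = -4157 (p = (2532 - 4568) - 2121 = -2036 - 2121 = -4157)
(12190 + p)*(-2743 + 229) + Y(-35, (-6 - 1)²) = (12190 - 4157)*(-2743 + 229) - 35*(-6 - 1)² = 8033*(-2514) - 35*(-7)² = -20194962 - 35*49 = -20194962 - 1715 = -20196677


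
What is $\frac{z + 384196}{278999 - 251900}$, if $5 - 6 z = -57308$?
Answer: $\frac{2362489}{162594} \approx 14.53$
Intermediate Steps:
$z = \frac{57313}{6}$ ($z = \frac{5}{6} - - \frac{28654}{3} = \frac{5}{6} + \frac{28654}{3} = \frac{57313}{6} \approx 9552.2$)
$\frac{z + 384196}{278999 - 251900} = \frac{\frac{57313}{6} + 384196}{278999 - 251900} = \frac{2362489}{6 \cdot 27099} = \frac{2362489}{6} \cdot \frac{1}{27099} = \frac{2362489}{162594}$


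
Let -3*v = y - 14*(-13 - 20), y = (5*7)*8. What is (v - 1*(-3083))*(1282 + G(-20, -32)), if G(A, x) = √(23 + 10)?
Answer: 10905974/3 + 8507*√33/3 ≈ 3.6516e+6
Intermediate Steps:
G(A, x) = √33
y = 280 (y = 35*8 = 280)
v = -742/3 (v = -(280 - 14*(-13 - 20))/3 = -(280 - 14*(-33))/3 = -(280 + 462)/3 = -⅓*742 = -742/3 ≈ -247.33)
(v - 1*(-3083))*(1282 + G(-20, -32)) = (-742/3 - 1*(-3083))*(1282 + √33) = (-742/3 + 3083)*(1282 + √33) = 8507*(1282 + √33)/3 = 10905974/3 + 8507*√33/3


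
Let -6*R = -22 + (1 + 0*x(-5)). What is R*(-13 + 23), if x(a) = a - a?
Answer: 35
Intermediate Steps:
x(a) = 0
R = 7/2 (R = -(-22 + (1 + 0*0))/6 = -(-22 + (1 + 0))/6 = -(-22 + 1)/6 = -⅙*(-21) = 7/2 ≈ 3.5000)
R*(-13 + 23) = 7*(-13 + 23)/2 = (7/2)*10 = 35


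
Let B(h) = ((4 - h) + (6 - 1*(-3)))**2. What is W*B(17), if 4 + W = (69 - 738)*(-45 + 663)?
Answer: -6615136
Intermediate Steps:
B(h) = (13 - h)**2 (B(h) = ((4 - h) + (6 + 3))**2 = ((4 - h) + 9)**2 = (13 - h)**2)
W = -413446 (W = -4 + (69 - 738)*(-45 + 663) = -4 - 669*618 = -4 - 413442 = -413446)
W*B(17) = -413446*(-13 + 17)**2 = -413446*4**2 = -413446*16 = -6615136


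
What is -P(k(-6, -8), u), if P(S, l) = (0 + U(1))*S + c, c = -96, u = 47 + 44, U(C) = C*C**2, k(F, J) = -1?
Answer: 97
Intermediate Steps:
U(C) = C**3
u = 91
P(S, l) = -96 + S (P(S, l) = (0 + 1**3)*S - 96 = (0 + 1)*S - 96 = 1*S - 96 = S - 96 = -96 + S)
-P(k(-6, -8), u) = -(-96 - 1) = -1*(-97) = 97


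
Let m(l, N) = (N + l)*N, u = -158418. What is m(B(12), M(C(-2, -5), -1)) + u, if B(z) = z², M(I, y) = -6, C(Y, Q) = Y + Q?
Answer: -159246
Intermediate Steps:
C(Y, Q) = Q + Y
m(l, N) = N*(N + l)
m(B(12), M(C(-2, -5), -1)) + u = -6*(-6 + 12²) - 158418 = -6*(-6 + 144) - 158418 = -6*138 - 158418 = -828 - 158418 = -159246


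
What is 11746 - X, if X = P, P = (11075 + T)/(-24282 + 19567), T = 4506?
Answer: 55397971/4715 ≈ 11749.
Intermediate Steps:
P = -15581/4715 (P = (11075 + 4506)/(-24282 + 19567) = 15581/(-4715) = 15581*(-1/4715) = -15581/4715 ≈ -3.3046)
X = -15581/4715 ≈ -3.3046
11746 - X = 11746 - 1*(-15581/4715) = 11746 + 15581/4715 = 55397971/4715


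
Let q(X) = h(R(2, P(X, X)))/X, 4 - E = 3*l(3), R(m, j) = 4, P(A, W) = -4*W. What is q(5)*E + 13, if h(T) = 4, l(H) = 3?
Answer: 9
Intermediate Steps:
E = -5 (E = 4 - 3*3 = 4 - 1*9 = 4 - 9 = -5)
q(X) = 4/X
q(5)*E + 13 = (4/5)*(-5) + 13 = (4*(⅕))*(-5) + 13 = (⅘)*(-5) + 13 = -4 + 13 = 9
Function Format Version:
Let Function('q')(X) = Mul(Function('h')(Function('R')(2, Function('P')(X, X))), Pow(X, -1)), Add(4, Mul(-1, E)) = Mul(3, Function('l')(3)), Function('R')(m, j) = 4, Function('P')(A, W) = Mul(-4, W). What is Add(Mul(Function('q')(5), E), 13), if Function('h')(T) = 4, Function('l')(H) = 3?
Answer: 9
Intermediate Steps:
E = -5 (E = Add(4, Mul(-1, Mul(3, 3))) = Add(4, Mul(-1, 9)) = Add(4, -9) = -5)
Function('q')(X) = Mul(4, Pow(X, -1))
Add(Mul(Function('q')(5), E), 13) = Add(Mul(Mul(4, Pow(5, -1)), -5), 13) = Add(Mul(Mul(4, Rational(1, 5)), -5), 13) = Add(Mul(Rational(4, 5), -5), 13) = Add(-4, 13) = 9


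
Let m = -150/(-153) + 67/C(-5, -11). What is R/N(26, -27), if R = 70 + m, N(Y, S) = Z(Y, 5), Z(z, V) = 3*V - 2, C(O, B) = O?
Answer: 14683/3315 ≈ 4.4293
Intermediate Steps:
Z(z, V) = -2 + 3*V
N(Y, S) = 13 (N(Y, S) = -2 + 3*5 = -2 + 15 = 13)
m = -3167/255 (m = -150/(-153) + 67/(-5) = -150*(-1/153) + 67*(-⅕) = 50/51 - 67/5 = -3167/255 ≈ -12.420)
R = 14683/255 (R = 70 - 3167/255 = 14683/255 ≈ 57.580)
R/N(26, -27) = (14683/255)/13 = (14683/255)*(1/13) = 14683/3315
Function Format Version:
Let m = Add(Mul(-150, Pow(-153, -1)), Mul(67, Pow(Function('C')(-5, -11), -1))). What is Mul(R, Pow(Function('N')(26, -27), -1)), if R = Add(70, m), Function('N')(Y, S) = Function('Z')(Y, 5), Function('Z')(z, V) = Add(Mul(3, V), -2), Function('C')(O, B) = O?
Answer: Rational(14683, 3315) ≈ 4.4293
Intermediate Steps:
Function('Z')(z, V) = Add(-2, Mul(3, V))
Function('N')(Y, S) = 13 (Function('N')(Y, S) = Add(-2, Mul(3, 5)) = Add(-2, 15) = 13)
m = Rational(-3167, 255) (m = Add(Mul(-150, Pow(-153, -1)), Mul(67, Pow(-5, -1))) = Add(Mul(-150, Rational(-1, 153)), Mul(67, Rational(-1, 5))) = Add(Rational(50, 51), Rational(-67, 5)) = Rational(-3167, 255) ≈ -12.420)
R = Rational(14683, 255) (R = Add(70, Rational(-3167, 255)) = Rational(14683, 255) ≈ 57.580)
Mul(R, Pow(Function('N')(26, -27), -1)) = Mul(Rational(14683, 255), Pow(13, -1)) = Mul(Rational(14683, 255), Rational(1, 13)) = Rational(14683, 3315)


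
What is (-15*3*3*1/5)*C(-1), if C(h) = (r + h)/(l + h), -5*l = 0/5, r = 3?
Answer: 54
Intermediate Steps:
l = 0 (l = -0/5 = -⅕*0 = 0)
C(h) = (3 + h)/h (C(h) = (3 + h)/(0 + h) = (3 + h)/h)
(-15*3*3*1/5)*C(-1) = (-15*3*3*1/5)*((3 - 1)/(-1)) = (-135*1*(⅕))*(-1*2) = -135/5*(-2) = -15*9/5*(-2) = -27*(-2) = 54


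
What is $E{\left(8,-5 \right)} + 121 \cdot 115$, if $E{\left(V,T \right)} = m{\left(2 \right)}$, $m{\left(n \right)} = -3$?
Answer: $13912$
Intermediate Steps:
$E{\left(V,T \right)} = -3$
$E{\left(8,-5 \right)} + 121 \cdot 115 = -3 + 121 \cdot 115 = -3 + 13915 = 13912$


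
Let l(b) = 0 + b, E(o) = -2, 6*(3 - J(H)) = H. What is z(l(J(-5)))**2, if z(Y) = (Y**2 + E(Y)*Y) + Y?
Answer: 152881/1296 ≈ 117.96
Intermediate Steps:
J(H) = 3 - H/6
l(b) = b
z(Y) = Y**2 - Y (z(Y) = (Y**2 - 2*Y) + Y = Y**2 - Y)
z(l(J(-5)))**2 = ((3 - 1/6*(-5))*(-1 + (3 - 1/6*(-5))))**2 = ((3 + 5/6)*(-1 + (3 + 5/6)))**2 = (23*(-1 + 23/6)/6)**2 = ((23/6)*(17/6))**2 = (391/36)**2 = 152881/1296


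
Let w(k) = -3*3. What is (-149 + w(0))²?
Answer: 24964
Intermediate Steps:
w(k) = -9
(-149 + w(0))² = (-149 - 9)² = (-158)² = 24964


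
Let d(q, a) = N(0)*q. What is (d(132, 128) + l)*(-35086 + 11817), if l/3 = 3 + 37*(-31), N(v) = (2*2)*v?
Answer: 79859208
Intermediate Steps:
N(v) = 4*v
d(q, a) = 0 (d(q, a) = (4*0)*q = 0*q = 0)
l = -3432 (l = 3*(3 + 37*(-31)) = 3*(3 - 1147) = 3*(-1144) = -3432)
(d(132, 128) + l)*(-35086 + 11817) = (0 - 3432)*(-35086 + 11817) = -3432*(-23269) = 79859208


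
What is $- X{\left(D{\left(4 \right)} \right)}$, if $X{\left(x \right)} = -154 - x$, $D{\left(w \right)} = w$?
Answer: $158$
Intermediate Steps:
$- X{\left(D{\left(4 \right)} \right)} = - (-154 - 4) = \left(-1\right) \left(-158\right) = 158$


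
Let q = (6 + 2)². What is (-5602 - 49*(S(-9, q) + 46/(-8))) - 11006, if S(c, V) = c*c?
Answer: -81181/4 ≈ -20295.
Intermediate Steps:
q = 64 (q = 8² = 64)
S(c, V) = c²
(-5602 - 49*(S(-9, q) + 46/(-8))) - 11006 = (-5602 - 49*((-9)² + 46/(-8))) - 11006 = (-5602 - 49*(81 + 46*(-⅛))) - 11006 = (-5602 - 49*(81 - 23/4)) - 11006 = (-5602 - 49*301/4) - 11006 = (-5602 - 14749/4) - 11006 = -37157/4 - 11006 = -81181/4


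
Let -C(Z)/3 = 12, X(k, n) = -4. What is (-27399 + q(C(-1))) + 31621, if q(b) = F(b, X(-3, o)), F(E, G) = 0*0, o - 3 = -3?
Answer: 4222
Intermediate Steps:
o = 0 (o = 3 - 3 = 0)
C(Z) = -36 (C(Z) = -3*12 = -36)
F(E, G) = 0
q(b) = 0
(-27399 + q(C(-1))) + 31621 = (-27399 + 0) + 31621 = -27399 + 31621 = 4222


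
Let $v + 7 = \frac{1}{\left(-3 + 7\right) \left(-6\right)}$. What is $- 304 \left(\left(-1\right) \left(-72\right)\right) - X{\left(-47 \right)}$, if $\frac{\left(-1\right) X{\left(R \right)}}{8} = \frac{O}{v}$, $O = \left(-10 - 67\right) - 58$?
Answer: $- \frac{3673152}{169} \approx -21735.0$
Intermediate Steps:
$O = -135$ ($O = -77 - 58 = -135$)
$v = - \frac{169}{24}$ ($v = -7 + \frac{1}{\left(-3 + 7\right) \left(-6\right)} = -7 + \frac{1}{4 \left(-6\right)} = -7 + \frac{1}{-24} = -7 - \frac{1}{24} = - \frac{169}{24} \approx -7.0417$)
$X{\left(R \right)} = - \frac{25920}{169}$ ($X{\left(R \right)} = - 8 \left(- \frac{135}{- \frac{169}{24}}\right) = - 8 \left(\left(-135\right) \left(- \frac{24}{169}\right)\right) = \left(-8\right) \frac{3240}{169} = - \frac{25920}{169}$)
$- 304 \left(\left(-1\right) \left(-72\right)\right) - X{\left(-47 \right)} = - 304 \left(\left(-1\right) \left(-72\right)\right) - - \frac{25920}{169} = \left(-304\right) 72 + \frac{25920}{169} = -21888 + \frac{25920}{169} = - \frac{3673152}{169}$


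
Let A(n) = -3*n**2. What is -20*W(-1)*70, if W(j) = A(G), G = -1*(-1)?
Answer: 4200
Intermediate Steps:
G = 1
W(j) = -3 (W(j) = -3*1**2 = -3*1 = -3)
-20*W(-1)*70 = -20*(-3)*70 = 60*70 = 4200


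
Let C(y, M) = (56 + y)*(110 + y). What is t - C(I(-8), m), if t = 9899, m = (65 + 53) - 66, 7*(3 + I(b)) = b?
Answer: 216068/49 ≈ 4409.5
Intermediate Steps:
I(b) = -3 + b/7
m = 52 (m = 118 - 66 = 52)
t - C(I(-8), m) = 9899 - (6160 + (-3 + (⅐)*(-8))² + 166*(-3 + (⅐)*(-8))) = 9899 - (6160 + (-3 - 8/7)² + 166*(-3 - 8/7)) = 9899 - (6160 + (-29/7)² + 166*(-29/7)) = 9899 - (6160 + 841/49 - 4814/7) = 9899 - 1*268983/49 = 9899 - 268983/49 = 216068/49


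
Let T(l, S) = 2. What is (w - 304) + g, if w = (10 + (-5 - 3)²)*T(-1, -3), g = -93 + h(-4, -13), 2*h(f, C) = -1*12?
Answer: -255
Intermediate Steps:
h(f, C) = -6 (h(f, C) = (-1*12)/2 = (½)*(-12) = -6)
g = -99 (g = -93 - 6 = -99)
w = 148 (w = (10 + (-5 - 3)²)*2 = (10 + (-8)²)*2 = (10 + 64)*2 = 74*2 = 148)
(w - 304) + g = (148 - 304) - 99 = -156 - 99 = -255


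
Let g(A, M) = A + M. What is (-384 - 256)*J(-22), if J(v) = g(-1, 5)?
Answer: -2560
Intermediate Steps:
J(v) = 4 (J(v) = -1 + 5 = 4)
(-384 - 256)*J(-22) = (-384 - 256)*4 = -640*4 = -2560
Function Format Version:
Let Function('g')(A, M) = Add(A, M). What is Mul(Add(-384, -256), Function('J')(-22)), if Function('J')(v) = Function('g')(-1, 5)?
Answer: -2560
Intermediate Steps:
Function('J')(v) = 4 (Function('J')(v) = Add(-1, 5) = 4)
Mul(Add(-384, -256), Function('J')(-22)) = Mul(Add(-384, -256), 4) = Mul(-640, 4) = -2560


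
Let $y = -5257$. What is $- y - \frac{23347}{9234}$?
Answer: $\frac{48519791}{9234} \approx 5254.5$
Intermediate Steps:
$- y - \frac{23347}{9234} = \left(-1\right) \left(-5257\right) - \frac{23347}{9234} = 5257 - 23347 \cdot \frac{1}{9234} = 5257 - \frac{23347}{9234} = \frac{48519791}{9234}$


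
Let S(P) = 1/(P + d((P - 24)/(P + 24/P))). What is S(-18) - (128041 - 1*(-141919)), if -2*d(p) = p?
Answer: -298845778/1107 ≈ -2.6996e+5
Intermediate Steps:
d(p) = -p/2
S(P) = 1/(P - (-24 + P)/(2*(P + 24/P))) (S(P) = 1/(P - (P - 24)/(2*(P + 24/P))) = 1/(P - (-24 + P)/(2*(P + 24/P))))
S(-18) - (128041 - 1*(-141919)) = 2*(24 + (-18)²)/(-18*(72 - 1*(-18) + 2*(-18)²)) - (128041 - 1*(-141919)) = 2*(-1/18)*(24 + 324)/(72 + 18 + 2*324) - (128041 + 141919) = 2*(-1/18)*348/(72 + 18 + 648) - 1*269960 = 2*(-1/18)*348/738 - 269960 = 2*(-1/18)*(1/738)*348 - 269960 = -58/1107 - 269960 = -298845778/1107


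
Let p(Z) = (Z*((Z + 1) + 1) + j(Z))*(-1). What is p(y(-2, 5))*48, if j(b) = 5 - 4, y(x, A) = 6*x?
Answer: -5808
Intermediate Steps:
j(b) = 1
p(Z) = -1 - Z*(2 + Z) (p(Z) = (Z*((Z + 1) + 1) + 1)*(-1) = (Z*((1 + Z) + 1) + 1)*(-1) = (Z*(2 + Z) + 1)*(-1) = (1 + Z*(2 + Z))*(-1) = -1 - Z*(2 + Z))
p(y(-2, 5))*48 = (-1 - (6*(-2))**2 - 12*(-2))*48 = (-1 - 1*(-12)**2 - 2*(-12))*48 = (-1 - 1*144 + 24)*48 = (-1 - 144 + 24)*48 = -121*48 = -5808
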